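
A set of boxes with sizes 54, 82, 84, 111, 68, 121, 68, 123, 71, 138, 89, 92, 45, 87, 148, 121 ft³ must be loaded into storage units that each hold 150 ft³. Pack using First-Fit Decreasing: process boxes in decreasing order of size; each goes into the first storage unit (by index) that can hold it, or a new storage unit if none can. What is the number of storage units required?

Sorted descending: 148, 138, 123, 121, 121, 111, 92, 89, 87, 84, 82, 71, 68, 68, 54, 45.
Put 148 ft³ in storage unit 1; 2 ft³ remain.
Put 138 ft³ in storage unit 2; 12 ft³ remain.
Put 123 ft³ in storage unit 3; 27 ft³ remain.
Put 121 ft³ in storage unit 4; 29 ft³ remain.
Put 121 ft³ in storage unit 5; 29 ft³ remain.
Put 111 ft³ in storage unit 6; 39 ft³ remain.
Put 92 ft³ in storage unit 7; 58 ft³ remain.
Put 89 ft³ in storage unit 8; 61 ft³ remain.
Put 87 ft³ in storage unit 9; 63 ft³ remain.
Put 84 ft³ in storage unit 10; 66 ft³ remain.
Put 82 ft³ in storage unit 11; 68 ft³ remain.
Put 71 ft³ in storage unit 12; 79 ft³ remain.
Put 68 ft³ in storage unit 11; 0 ft³ remain.
Put 68 ft³ in storage unit 12; 11 ft³ remain.
Put 54 ft³ in storage unit 7; 4 ft³ remain.
Put 45 ft³ in storage unit 8; 16 ft³ remain.

12 storage units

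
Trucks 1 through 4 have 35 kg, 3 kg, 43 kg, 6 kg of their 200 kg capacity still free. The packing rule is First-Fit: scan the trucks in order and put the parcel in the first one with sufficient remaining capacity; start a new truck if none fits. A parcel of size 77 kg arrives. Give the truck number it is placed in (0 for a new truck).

0

No truck has ≥ 77 kg free, so a new truck is opened.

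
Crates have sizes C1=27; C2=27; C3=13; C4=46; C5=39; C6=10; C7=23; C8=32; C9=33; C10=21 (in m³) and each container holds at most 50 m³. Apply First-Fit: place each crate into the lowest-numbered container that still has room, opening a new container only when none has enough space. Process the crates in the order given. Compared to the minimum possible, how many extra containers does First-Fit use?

1

First-Fit: [27,13,10] [27,23] [46] [39] [32] [33] [21] → 7 containers.
Total size 271 m³; any packing needs at least ⌈271/50⌉ = 6 containers.
An optimal packing achieves that bound: [46] [39,10] [33,13] [32] [27,23] [27,21] → 6 containers.
Excess: 7 − 6 = 1.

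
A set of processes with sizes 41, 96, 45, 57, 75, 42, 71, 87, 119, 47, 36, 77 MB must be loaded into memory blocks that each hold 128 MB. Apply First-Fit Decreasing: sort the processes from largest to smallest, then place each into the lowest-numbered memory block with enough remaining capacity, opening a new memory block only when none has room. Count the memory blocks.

7

Sorted descending: 119, 96, 87, 77, 75, 71, 57, 47, 45, 42, 41, 36.
119 MB → memory block 1 (remaining 9 MB)
96 MB → memory block 2 (remaining 32 MB)
87 MB → memory block 3 (remaining 41 MB)
77 MB → memory block 4 (remaining 51 MB)
75 MB → memory block 5 (remaining 53 MB)
71 MB → memory block 6 (remaining 57 MB)
57 MB → memory block 6 (remaining 0 MB)
47 MB → memory block 4 (remaining 4 MB)
45 MB → memory block 5 (remaining 8 MB)
42 MB → memory block 7 (remaining 86 MB)
41 MB → memory block 3 (remaining 0 MB)
36 MB → memory block 7 (remaining 50 MB)
Final memory blocks: [119] [96] [87,41] [77,47] [75,45] [71,57] [42,36].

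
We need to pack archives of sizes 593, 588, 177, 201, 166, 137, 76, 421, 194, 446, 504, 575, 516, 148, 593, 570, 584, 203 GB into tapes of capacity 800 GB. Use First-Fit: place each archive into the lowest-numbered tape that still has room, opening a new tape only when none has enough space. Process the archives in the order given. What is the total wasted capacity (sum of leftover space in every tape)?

Put 593 GB in tape 1; 207 GB remain.
Put 588 GB in tape 2; 212 GB remain.
Put 177 GB in tape 1; 30 GB remain.
Put 201 GB in tape 2; 11 GB remain.
Put 166 GB in tape 3; 634 GB remain.
Put 137 GB in tape 3; 497 GB remain.
Put 76 GB in tape 3; 421 GB remain.
Put 421 GB in tape 3; 0 GB remain.
Put 194 GB in tape 4; 606 GB remain.
Put 446 GB in tape 4; 160 GB remain.
Put 504 GB in tape 5; 296 GB remain.
Put 575 GB in tape 6; 225 GB remain.
Put 516 GB in tape 7; 284 GB remain.
Put 148 GB in tape 4; 12 GB remain.
Put 593 GB in tape 8; 207 GB remain.
Put 570 GB in tape 9; 230 GB remain.
Put 584 GB in tape 10; 216 GB remain.
Put 203 GB in tape 5; 93 GB remain.
10 tapes × 800 GB = 8000 GB; used 6692 GB; unused 1308 GB.

1308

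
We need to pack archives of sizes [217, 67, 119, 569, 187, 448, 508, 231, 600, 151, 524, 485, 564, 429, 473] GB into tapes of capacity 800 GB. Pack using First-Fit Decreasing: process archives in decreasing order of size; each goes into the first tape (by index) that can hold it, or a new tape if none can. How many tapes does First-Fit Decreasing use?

9 tapes

Sorted descending: 600, 569, 564, 524, 508, 485, 473, 448, 429, 231, 217, 187, 151, 119, 67.
tape 1: place 600 GB, 200 GB left
tape 2: place 569 GB, 231 GB left
tape 3: place 564 GB, 236 GB left
tape 4: place 524 GB, 276 GB left
tape 5: place 508 GB, 292 GB left
tape 6: place 485 GB, 315 GB left
tape 7: place 473 GB, 327 GB left
tape 8: place 448 GB, 352 GB left
tape 9: place 429 GB, 371 GB left
tape 2: place 231 GB, 0 GB left
tape 3: place 217 GB, 19 GB left
tape 1: place 187 GB, 13 GB left
tape 4: place 151 GB, 125 GB left
tape 4: place 119 GB, 6 GB left
tape 5: place 67 GB, 225 GB left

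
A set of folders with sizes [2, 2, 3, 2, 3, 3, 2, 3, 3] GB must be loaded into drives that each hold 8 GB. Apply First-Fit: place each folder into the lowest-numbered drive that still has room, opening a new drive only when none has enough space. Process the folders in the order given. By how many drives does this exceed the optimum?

0

First-Fit: [2,2,3] [2,3,3] [2,3,3] → 3 drives.
Total size 23 GB; any packing needs at least ⌈23/8⌉ = 3 drives.
So 3 is already optimal.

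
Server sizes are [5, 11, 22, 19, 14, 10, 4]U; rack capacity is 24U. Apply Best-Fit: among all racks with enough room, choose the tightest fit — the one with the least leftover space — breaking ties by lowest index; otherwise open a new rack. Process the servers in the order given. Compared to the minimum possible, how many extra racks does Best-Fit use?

0

Best-Fit: [5,11] [22] [19,4] [14,10] → 4 racks.
Total size 85U; any packing needs at least ⌈85/24⌉ = 4 racks.
So 4 is already optimal.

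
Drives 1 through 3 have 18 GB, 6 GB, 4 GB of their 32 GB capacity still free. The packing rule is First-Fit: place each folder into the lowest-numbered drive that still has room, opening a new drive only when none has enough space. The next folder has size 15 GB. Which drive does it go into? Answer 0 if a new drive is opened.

Drives with room: drive 1 (18 GB).
The first with room is drive 1.

1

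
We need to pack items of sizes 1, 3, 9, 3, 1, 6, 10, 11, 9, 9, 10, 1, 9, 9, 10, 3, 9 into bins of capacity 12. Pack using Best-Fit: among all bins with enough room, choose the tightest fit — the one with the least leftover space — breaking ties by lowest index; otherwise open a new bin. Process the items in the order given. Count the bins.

1 → bin 1 (remaining 11)
3 → bin 1 (remaining 8)
9 → bin 2 (remaining 3)
3 → bin 2 (remaining 0)
1 → bin 1 (remaining 7)
6 → bin 1 (remaining 1)
10 → bin 3 (remaining 2)
11 → bin 4 (remaining 1)
9 → bin 5 (remaining 3)
9 → bin 6 (remaining 3)
10 → bin 7 (remaining 2)
1 → bin 1 (remaining 0)
9 → bin 8 (remaining 3)
9 → bin 9 (remaining 3)
10 → bin 10 (remaining 2)
3 → bin 5 (remaining 0)
9 → bin 11 (remaining 3)
Final bins: [1,3,1,6,1] [9,3] [10] [11] [9,3] [9] [10] [9] [9] [10] [9].

11 bins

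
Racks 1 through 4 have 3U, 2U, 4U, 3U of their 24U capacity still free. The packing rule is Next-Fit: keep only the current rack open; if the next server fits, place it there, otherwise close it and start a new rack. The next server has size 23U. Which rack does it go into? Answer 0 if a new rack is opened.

0

Next-Fit only looks at rack 4, which has 3U free.
23U does not fit, so a new rack is opened.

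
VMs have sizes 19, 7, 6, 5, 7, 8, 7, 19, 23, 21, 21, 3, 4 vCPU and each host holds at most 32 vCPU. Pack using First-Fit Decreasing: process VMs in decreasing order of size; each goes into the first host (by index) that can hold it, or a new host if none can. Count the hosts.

Sorted descending: 23, 21, 21, 19, 19, 8, 7, 7, 7, 6, 5, 4, 3.
Put 23 vCPU in host 1; 9 vCPU remain.
Put 21 vCPU in host 2; 11 vCPU remain.
Put 21 vCPU in host 3; 11 vCPU remain.
Put 19 vCPU in host 4; 13 vCPU remain.
Put 19 vCPU in host 5; 13 vCPU remain.
Put 8 vCPU in host 1; 1 vCPU remain.
Put 7 vCPU in host 2; 4 vCPU remain.
Put 7 vCPU in host 3; 4 vCPU remain.
Put 7 vCPU in host 4; 6 vCPU remain.
Put 6 vCPU in host 4; 0 vCPU remain.
Put 5 vCPU in host 5; 8 vCPU remain.
Put 4 vCPU in host 2; 0 vCPU remain.
Put 3 vCPU in host 3; 1 vCPU remain.
Final hosts: [23,8] [21,7,4] [21,7,3] [19,7,6] [19,5].

5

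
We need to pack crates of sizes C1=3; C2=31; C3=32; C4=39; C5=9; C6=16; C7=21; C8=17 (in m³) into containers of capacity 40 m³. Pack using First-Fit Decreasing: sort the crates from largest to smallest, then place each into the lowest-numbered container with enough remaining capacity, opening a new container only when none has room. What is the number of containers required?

5

Sorted descending: 39, 32, 31, 21, 17, 16, 9, 3.
container 1: place 39 m³, 1 m³ left
container 2: place 32 m³, 8 m³ left
container 3: place 31 m³, 9 m³ left
container 4: place 21 m³, 19 m³ left
container 4: place 17 m³, 2 m³ left
container 5: place 16 m³, 24 m³ left
container 3: place 9 m³, 0 m³ left
container 2: place 3 m³, 5 m³ left
Final containers: [39] [32,3] [31,9] [21,17] [16].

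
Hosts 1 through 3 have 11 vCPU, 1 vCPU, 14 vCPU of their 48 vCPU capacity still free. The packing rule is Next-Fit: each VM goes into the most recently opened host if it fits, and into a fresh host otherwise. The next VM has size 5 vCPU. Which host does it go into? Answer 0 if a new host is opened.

3

Next-Fit only looks at host 3, which has 14 vCPU free.
5 vCPU fits there.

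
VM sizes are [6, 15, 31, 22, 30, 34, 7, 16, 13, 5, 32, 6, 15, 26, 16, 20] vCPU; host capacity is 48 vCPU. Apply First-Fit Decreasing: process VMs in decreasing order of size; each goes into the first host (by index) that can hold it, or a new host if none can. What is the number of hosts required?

7

Sorted descending: 34, 32, 31, 30, 26, 22, 20, 16, 16, 15, 15, 13, 7, 6, 6, 5.
34 vCPU → host 1 (remaining 14 vCPU)
32 vCPU → host 2 (remaining 16 vCPU)
31 vCPU → host 3 (remaining 17 vCPU)
30 vCPU → host 4 (remaining 18 vCPU)
26 vCPU → host 5 (remaining 22 vCPU)
22 vCPU → host 5 (remaining 0 vCPU)
20 vCPU → host 6 (remaining 28 vCPU)
16 vCPU → host 2 (remaining 0 vCPU)
16 vCPU → host 3 (remaining 1 vCPU)
15 vCPU → host 4 (remaining 3 vCPU)
15 vCPU → host 6 (remaining 13 vCPU)
13 vCPU → host 1 (remaining 1 vCPU)
7 vCPU → host 6 (remaining 6 vCPU)
6 vCPU → host 6 (remaining 0 vCPU)
6 vCPU → host 7 (remaining 42 vCPU)
5 vCPU → host 7 (remaining 37 vCPU)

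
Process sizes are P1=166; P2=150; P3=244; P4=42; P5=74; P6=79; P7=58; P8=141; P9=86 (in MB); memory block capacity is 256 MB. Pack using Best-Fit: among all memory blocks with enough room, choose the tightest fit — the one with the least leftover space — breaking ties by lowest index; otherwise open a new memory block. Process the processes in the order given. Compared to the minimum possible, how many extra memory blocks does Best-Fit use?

0

Best-Fit: [166,42] [150,74] [244] [79,58] [141,86] → 5 memory blocks.
Total size 1040 MB; any packing needs at least ⌈1040/256⌉ = 5 memory blocks.
So 5 is already optimal.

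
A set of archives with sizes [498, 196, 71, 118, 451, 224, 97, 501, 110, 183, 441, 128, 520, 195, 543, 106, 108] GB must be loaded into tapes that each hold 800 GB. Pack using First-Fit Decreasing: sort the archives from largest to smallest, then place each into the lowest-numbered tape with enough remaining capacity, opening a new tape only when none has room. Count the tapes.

Sorted descending: 543, 520, 501, 498, 451, 441, 224, 196, 195, 183, 128, 118, 110, 108, 106, 97, 71.
Put 543 GB in tape 1; 257 GB remain.
Put 520 GB in tape 2; 280 GB remain.
Put 501 GB in tape 3; 299 GB remain.
Put 498 GB in tape 4; 302 GB remain.
Put 451 GB in tape 5; 349 GB remain.
Put 441 GB in tape 6; 359 GB remain.
Put 224 GB in tape 1; 33 GB remain.
Put 196 GB in tape 2; 84 GB remain.
Put 195 GB in tape 3; 104 GB remain.
Put 183 GB in tape 4; 119 GB remain.
Put 128 GB in tape 5; 221 GB remain.
Put 118 GB in tape 4; 1 GB remain.
Put 110 GB in tape 5; 111 GB remain.
Put 108 GB in tape 5; 3 GB remain.
Put 106 GB in tape 6; 253 GB remain.
Put 97 GB in tape 3; 7 GB remain.
Put 71 GB in tape 2; 13 GB remain.
Final tapes: [543,224] [520,196,71] [501,195,97] [498,183,118] [451,128,110,108] [441,106].

6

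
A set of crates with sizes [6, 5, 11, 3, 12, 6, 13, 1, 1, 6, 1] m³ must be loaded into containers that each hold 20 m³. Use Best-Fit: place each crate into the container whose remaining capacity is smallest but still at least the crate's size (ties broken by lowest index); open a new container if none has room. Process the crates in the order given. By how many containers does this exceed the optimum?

Best-Fit: [6,5,3,6] [11] [12,6,1] [13,1,1] → 4 containers.
Total size 65 m³; any packing needs at least ⌈65/20⌉ = 4 containers.
So 4 is already optimal.

0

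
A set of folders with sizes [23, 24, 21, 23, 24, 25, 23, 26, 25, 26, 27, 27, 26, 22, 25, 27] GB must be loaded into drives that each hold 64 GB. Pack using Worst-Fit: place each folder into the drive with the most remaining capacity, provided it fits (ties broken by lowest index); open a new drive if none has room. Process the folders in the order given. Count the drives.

23 GB → drive 1 (remaining 41 GB)
24 GB → drive 1 (remaining 17 GB)
21 GB → drive 2 (remaining 43 GB)
23 GB → drive 2 (remaining 20 GB)
24 GB → drive 3 (remaining 40 GB)
25 GB → drive 3 (remaining 15 GB)
23 GB → drive 4 (remaining 41 GB)
26 GB → drive 4 (remaining 15 GB)
25 GB → drive 5 (remaining 39 GB)
26 GB → drive 5 (remaining 13 GB)
27 GB → drive 6 (remaining 37 GB)
27 GB → drive 6 (remaining 10 GB)
26 GB → drive 7 (remaining 38 GB)
22 GB → drive 7 (remaining 16 GB)
25 GB → drive 8 (remaining 39 GB)
27 GB → drive 8 (remaining 12 GB)
Final drives: [23,24] [21,23] [24,25] [23,26] [25,26] [27,27] [26,22] [25,27].

8 drives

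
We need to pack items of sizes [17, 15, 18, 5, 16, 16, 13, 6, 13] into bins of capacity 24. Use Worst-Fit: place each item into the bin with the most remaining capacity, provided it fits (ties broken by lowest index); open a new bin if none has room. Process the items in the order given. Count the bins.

17 → bin 1 (remaining 7)
15 → bin 2 (remaining 9)
18 → bin 3 (remaining 6)
5 → bin 2 (remaining 4)
16 → bin 4 (remaining 8)
16 → bin 5 (remaining 8)
13 → bin 6 (remaining 11)
6 → bin 6 (remaining 5)
13 → bin 7 (remaining 11)

7 bins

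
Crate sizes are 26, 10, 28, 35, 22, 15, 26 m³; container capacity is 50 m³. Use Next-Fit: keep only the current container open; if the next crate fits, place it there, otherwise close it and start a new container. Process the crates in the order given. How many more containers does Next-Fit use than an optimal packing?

1

Next-Fit: [26,10] [28] [35] [22,15] [26] → 5 containers.
Total size 162 m³; any packing needs at least ⌈162/50⌉ = 4 containers.
An optimal packing achieves that bound: [35,15] [28,22] [26,10] [26] → 4 containers.
Excess: 5 − 4 = 1.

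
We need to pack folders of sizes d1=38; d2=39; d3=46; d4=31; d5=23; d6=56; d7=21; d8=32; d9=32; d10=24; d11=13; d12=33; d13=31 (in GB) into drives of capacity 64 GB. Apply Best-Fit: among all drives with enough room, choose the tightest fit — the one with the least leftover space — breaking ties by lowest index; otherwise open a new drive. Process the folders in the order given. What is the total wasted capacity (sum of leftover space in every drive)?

Put d1 (38 GB) in drive 1; 26 GB remain.
Put d2 (39 GB) in drive 2; 25 GB remain.
Put d3 (46 GB) in drive 3; 18 GB remain.
Put d4 (31 GB) in drive 4; 33 GB remain.
Put d5 (23 GB) in drive 2; 2 GB remain.
Put d6 (56 GB) in drive 5; 8 GB remain.
Put d7 (21 GB) in drive 1; 5 GB remain.
Put d8 (32 GB) in drive 4; 1 GB remain.
Put d9 (32 GB) in drive 6; 32 GB remain.
Put d10 (24 GB) in drive 6; 8 GB remain.
Put d11 (13 GB) in drive 3; 5 GB remain.
Put d12 (33 GB) in drive 7; 31 GB remain.
Put d13 (31 GB) in drive 7; 0 GB remain.
7 drives × 64 GB = 448 GB; used 419 GB; unused 29 GB.

29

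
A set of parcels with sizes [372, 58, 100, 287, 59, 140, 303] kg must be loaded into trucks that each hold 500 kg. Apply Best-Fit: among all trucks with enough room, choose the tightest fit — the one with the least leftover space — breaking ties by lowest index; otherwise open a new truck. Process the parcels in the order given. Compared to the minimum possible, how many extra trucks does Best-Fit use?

0

Best-Fit: [372,58,59] [100,287] [140,303] → 3 trucks.
Total size 1319 kg; any packing needs at least ⌈1319/500⌉ = 3 trucks.
So 3 is already optimal.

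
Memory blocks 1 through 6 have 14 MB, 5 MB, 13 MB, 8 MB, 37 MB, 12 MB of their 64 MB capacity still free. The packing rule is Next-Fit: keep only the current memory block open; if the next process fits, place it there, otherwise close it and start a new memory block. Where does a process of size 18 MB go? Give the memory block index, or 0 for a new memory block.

Next-Fit only looks at memory block 6, which has 12 MB free.
18 MB does not fit, so a new memory block is opened.

0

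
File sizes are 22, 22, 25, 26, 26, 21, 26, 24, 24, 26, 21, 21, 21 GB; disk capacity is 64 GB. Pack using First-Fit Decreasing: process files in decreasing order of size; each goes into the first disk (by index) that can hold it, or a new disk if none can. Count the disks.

6

Sorted descending: 26, 26, 26, 26, 25, 24, 24, 22, 22, 21, 21, 21, 21.
Put 26 GB in disk 1; 38 GB remain.
Put 26 GB in disk 1; 12 GB remain.
Put 26 GB in disk 2; 38 GB remain.
Put 26 GB in disk 2; 12 GB remain.
Put 25 GB in disk 3; 39 GB remain.
Put 24 GB in disk 3; 15 GB remain.
Put 24 GB in disk 4; 40 GB remain.
Put 22 GB in disk 4; 18 GB remain.
Put 22 GB in disk 5; 42 GB remain.
Put 21 GB in disk 5; 21 GB remain.
Put 21 GB in disk 5; 0 GB remain.
Put 21 GB in disk 6; 43 GB remain.
Put 21 GB in disk 6; 22 GB remain.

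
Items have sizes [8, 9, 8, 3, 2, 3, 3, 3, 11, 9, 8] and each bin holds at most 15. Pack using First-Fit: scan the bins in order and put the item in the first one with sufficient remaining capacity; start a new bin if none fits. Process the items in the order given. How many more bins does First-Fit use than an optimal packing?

First-Fit: [8,3,2] [9,3,3] [8,3] [11] [9] [8] → 6 bins.
6 items exceed 7.5 (half the capacity), and no two of those can share a bin, so at least 6 bins are needed.
So 6 is already optimal.

0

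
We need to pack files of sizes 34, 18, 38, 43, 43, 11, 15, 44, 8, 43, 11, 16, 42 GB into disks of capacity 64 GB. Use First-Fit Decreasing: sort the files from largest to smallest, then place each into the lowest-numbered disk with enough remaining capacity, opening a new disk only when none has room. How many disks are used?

7 disks

Sorted descending: 44, 43, 43, 43, 42, 38, 34, 18, 16, 15, 11, 11, 8.
Put 44 GB in disk 1; 20 GB remain.
Put 43 GB in disk 2; 21 GB remain.
Put 43 GB in disk 3; 21 GB remain.
Put 43 GB in disk 4; 21 GB remain.
Put 42 GB in disk 5; 22 GB remain.
Put 38 GB in disk 6; 26 GB remain.
Put 34 GB in disk 7; 30 GB remain.
Put 18 GB in disk 1; 2 GB remain.
Put 16 GB in disk 2; 5 GB remain.
Put 15 GB in disk 3; 6 GB remain.
Put 11 GB in disk 4; 10 GB remain.
Put 11 GB in disk 5; 11 GB remain.
Put 8 GB in disk 4; 2 GB remain.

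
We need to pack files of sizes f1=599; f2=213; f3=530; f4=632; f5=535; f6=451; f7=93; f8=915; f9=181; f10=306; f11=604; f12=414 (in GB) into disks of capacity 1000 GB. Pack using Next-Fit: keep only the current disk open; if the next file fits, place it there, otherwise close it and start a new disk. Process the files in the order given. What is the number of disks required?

Put f1 (599 GB) in disk 1; 401 GB remain.
Put f2 (213 GB) in disk 1; 188 GB remain.
Put f3 (530 GB) in disk 2; 470 GB remain.
Put f4 (632 GB) in disk 3; 368 GB remain.
Put f5 (535 GB) in disk 4; 465 GB remain.
Put f6 (451 GB) in disk 4; 14 GB remain.
Put f7 (93 GB) in disk 5; 907 GB remain.
Put f8 (915 GB) in disk 6; 85 GB remain.
Put f9 (181 GB) in disk 7; 819 GB remain.
Put f10 (306 GB) in disk 7; 513 GB remain.
Put f11 (604 GB) in disk 8; 396 GB remain.
Put f12 (414 GB) in disk 9; 586 GB remain.
Final disks: [599,213] [530] [632] [535,451] [93] [915] [181,306] [604] [414].

9 disks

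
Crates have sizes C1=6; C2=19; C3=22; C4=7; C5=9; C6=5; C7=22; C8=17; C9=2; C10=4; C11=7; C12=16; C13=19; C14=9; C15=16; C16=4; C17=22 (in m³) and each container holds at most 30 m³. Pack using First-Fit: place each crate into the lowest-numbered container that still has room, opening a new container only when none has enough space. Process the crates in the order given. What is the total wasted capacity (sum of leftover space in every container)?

34

container 1: place C1 (6 m³), 24 m³ left
container 1: place C2 (19 m³), 5 m³ left
container 2: place C3 (22 m³), 8 m³ left
container 2: place C4 (7 m³), 1 m³ left
container 3: place C5 (9 m³), 21 m³ left
container 1: place C6 (5 m³), 0 m³ left
container 4: place C7 (22 m³), 8 m³ left
container 3: place C8 (17 m³), 4 m³ left
container 3: place C9 (2 m³), 2 m³ left
container 4: place C10 (4 m³), 4 m³ left
container 5: place C11 (7 m³), 23 m³ left
container 5: place C12 (16 m³), 7 m³ left
container 6: place C13 (19 m³), 11 m³ left
container 6: place C14 (9 m³), 2 m³ left
container 7: place C15 (16 m³), 14 m³ left
container 4: place C16 (4 m³), 0 m³ left
container 8: place C17 (22 m³), 8 m³ left
8 containers × 30 m³ = 240 m³; used 206 m³; unused 34 m³.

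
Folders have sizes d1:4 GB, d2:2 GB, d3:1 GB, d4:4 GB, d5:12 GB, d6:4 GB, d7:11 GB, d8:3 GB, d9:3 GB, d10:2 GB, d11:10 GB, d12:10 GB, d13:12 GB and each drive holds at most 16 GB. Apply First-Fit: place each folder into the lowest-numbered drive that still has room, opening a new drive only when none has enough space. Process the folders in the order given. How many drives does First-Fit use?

drive 1: place d1 (4 GB), 12 GB left
drive 1: place d2 (2 GB), 10 GB left
drive 1: place d3 (1 GB), 9 GB left
drive 1: place d4 (4 GB), 5 GB left
drive 2: place d5 (12 GB), 4 GB left
drive 1: place d6 (4 GB), 1 GB left
drive 3: place d7 (11 GB), 5 GB left
drive 2: place d8 (3 GB), 1 GB left
drive 3: place d9 (3 GB), 2 GB left
drive 3: place d10 (2 GB), 0 GB left
drive 4: place d11 (10 GB), 6 GB left
drive 5: place d12 (10 GB), 6 GB left
drive 6: place d13 (12 GB), 4 GB left
Final drives: [4,2,1,4,4] [12,3] [11,3,2] [10] [10] [12].

6 drives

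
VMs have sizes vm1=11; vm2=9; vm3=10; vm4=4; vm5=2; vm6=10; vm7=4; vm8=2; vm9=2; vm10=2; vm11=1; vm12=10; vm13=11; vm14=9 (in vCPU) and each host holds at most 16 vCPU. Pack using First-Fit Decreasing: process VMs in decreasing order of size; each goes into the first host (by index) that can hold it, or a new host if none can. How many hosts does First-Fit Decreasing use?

7

Sorted descending: 11, 11, 10, 10, 10, 9, 9, 4, 4, 2, 2, 2, 2, 1.
host 1: place 11 vCPU, 5 vCPU left
host 2: place 11 vCPU, 5 vCPU left
host 3: place 10 vCPU, 6 vCPU left
host 4: place 10 vCPU, 6 vCPU left
host 5: place 10 vCPU, 6 vCPU left
host 6: place 9 vCPU, 7 vCPU left
host 7: place 9 vCPU, 7 vCPU left
host 1: place 4 vCPU, 1 vCPU left
host 2: place 4 vCPU, 1 vCPU left
host 3: place 2 vCPU, 4 vCPU left
host 3: place 2 vCPU, 2 vCPU left
host 3: place 2 vCPU, 0 vCPU left
host 4: place 2 vCPU, 4 vCPU left
host 1: place 1 vCPU, 0 vCPU left
Final hosts: [11,4,1] [11,4] [10,2,2,2] [10,2] [10] [9] [9].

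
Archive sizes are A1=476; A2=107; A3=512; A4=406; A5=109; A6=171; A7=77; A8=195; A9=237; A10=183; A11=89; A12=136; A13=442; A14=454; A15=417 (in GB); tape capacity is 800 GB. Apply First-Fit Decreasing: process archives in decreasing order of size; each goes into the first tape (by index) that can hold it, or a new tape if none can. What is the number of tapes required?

Sorted descending: 512, 476, 454, 442, 417, 406, 237, 195, 183, 171, 136, 109, 107, 89, 77.
Put 512 GB in tape 1; 288 GB remain.
Put 476 GB in tape 2; 324 GB remain.
Put 454 GB in tape 3; 346 GB remain.
Put 442 GB in tape 4; 358 GB remain.
Put 417 GB in tape 5; 383 GB remain.
Put 406 GB in tape 6; 394 GB remain.
Put 237 GB in tape 1; 51 GB remain.
Put 195 GB in tape 2; 129 GB remain.
Put 183 GB in tape 3; 163 GB remain.
Put 171 GB in tape 4; 187 GB remain.
Put 136 GB in tape 3; 27 GB remain.
Put 109 GB in tape 2; 20 GB remain.
Put 107 GB in tape 4; 80 GB remain.
Put 89 GB in tape 5; 294 GB remain.
Put 77 GB in tape 4; 3 GB remain.
Final tapes: [512,237] [476,195,109] [454,183,136] [442,171,107,77] [417,89] [406].

6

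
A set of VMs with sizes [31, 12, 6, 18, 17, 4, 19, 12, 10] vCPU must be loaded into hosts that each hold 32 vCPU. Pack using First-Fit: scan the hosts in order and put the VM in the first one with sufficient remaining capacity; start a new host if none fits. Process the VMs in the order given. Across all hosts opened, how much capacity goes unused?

31

host 1: place 31 vCPU, 1 vCPU left
host 2: place 12 vCPU, 20 vCPU left
host 2: place 6 vCPU, 14 vCPU left
host 3: place 18 vCPU, 14 vCPU left
host 4: place 17 vCPU, 15 vCPU left
host 2: place 4 vCPU, 10 vCPU left
host 5: place 19 vCPU, 13 vCPU left
host 3: place 12 vCPU, 2 vCPU left
host 2: place 10 vCPU, 0 vCPU left
5 hosts × 32 vCPU = 160 vCPU; used 129 vCPU; unused 31 vCPU.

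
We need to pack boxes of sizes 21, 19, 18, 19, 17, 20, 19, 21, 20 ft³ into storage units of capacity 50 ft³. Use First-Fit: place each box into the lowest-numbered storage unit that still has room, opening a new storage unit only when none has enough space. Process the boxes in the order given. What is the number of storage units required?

5 storage units

21 ft³ → storage unit 1 (remaining 29 ft³)
19 ft³ → storage unit 1 (remaining 10 ft³)
18 ft³ → storage unit 2 (remaining 32 ft³)
19 ft³ → storage unit 2 (remaining 13 ft³)
17 ft³ → storage unit 3 (remaining 33 ft³)
20 ft³ → storage unit 3 (remaining 13 ft³)
19 ft³ → storage unit 4 (remaining 31 ft³)
21 ft³ → storage unit 4 (remaining 10 ft³)
20 ft³ → storage unit 5 (remaining 30 ft³)
Final storage units: [21,19] [18,19] [17,20] [19,21] [20].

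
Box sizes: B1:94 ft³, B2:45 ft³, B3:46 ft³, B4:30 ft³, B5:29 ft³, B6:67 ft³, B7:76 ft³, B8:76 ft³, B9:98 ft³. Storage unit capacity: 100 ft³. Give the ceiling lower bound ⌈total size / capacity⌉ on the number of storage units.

Total size = 94 + 45 + 46 + 30 + 29 + 67 + 76 + 76 + 98 = 561 ft³.
⌈561 / 100⌉ = 6.

6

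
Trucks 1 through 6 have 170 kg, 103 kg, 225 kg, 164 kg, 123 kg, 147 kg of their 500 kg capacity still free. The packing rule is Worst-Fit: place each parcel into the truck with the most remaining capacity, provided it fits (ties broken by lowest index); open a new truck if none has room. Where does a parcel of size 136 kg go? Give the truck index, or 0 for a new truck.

3

Trucks with room: truck 1 (170 kg), truck 3 (225 kg), truck 4 (164 kg), truck 6 (147 kg).
Most room is truck 3 with 225 kg free.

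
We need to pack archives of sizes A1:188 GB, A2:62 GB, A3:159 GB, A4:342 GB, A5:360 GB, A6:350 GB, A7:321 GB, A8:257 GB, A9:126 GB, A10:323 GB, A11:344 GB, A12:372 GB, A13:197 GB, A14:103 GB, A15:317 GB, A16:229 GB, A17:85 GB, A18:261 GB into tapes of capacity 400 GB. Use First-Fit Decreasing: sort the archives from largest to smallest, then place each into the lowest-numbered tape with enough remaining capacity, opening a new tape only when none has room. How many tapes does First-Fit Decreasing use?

Sorted descending: 372, 360, 350, 344, 342, 323, 321, 317, 261, 257, 229, 197, 188, 159, 126, 103, 85, 62.
372 GB → tape 1 (remaining 28 GB)
360 GB → tape 2 (remaining 40 GB)
350 GB → tape 3 (remaining 50 GB)
344 GB → tape 4 (remaining 56 GB)
342 GB → tape 5 (remaining 58 GB)
323 GB → tape 6 (remaining 77 GB)
321 GB → tape 7 (remaining 79 GB)
317 GB → tape 8 (remaining 83 GB)
261 GB → tape 9 (remaining 139 GB)
257 GB → tape 10 (remaining 143 GB)
229 GB → tape 11 (remaining 171 GB)
197 GB → tape 12 (remaining 203 GB)
188 GB → tape 12 (remaining 15 GB)
159 GB → tape 11 (remaining 12 GB)
126 GB → tape 9 (remaining 13 GB)
103 GB → tape 10 (remaining 40 GB)
85 GB → tape 13 (remaining 315 GB)
62 GB → tape 6 (remaining 15 GB)
Final tapes: [372] [360] [350] [344] [342] [323,62] [321] [317] [261,126] [257,103] [229,159] [197,188] [85].

13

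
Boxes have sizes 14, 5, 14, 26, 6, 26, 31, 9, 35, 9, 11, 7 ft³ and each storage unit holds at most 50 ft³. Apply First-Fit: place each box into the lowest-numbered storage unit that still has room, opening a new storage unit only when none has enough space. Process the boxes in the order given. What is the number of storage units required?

14 ft³ → storage unit 1 (remaining 36 ft³)
5 ft³ → storage unit 1 (remaining 31 ft³)
14 ft³ → storage unit 1 (remaining 17 ft³)
26 ft³ → storage unit 2 (remaining 24 ft³)
6 ft³ → storage unit 1 (remaining 11 ft³)
26 ft³ → storage unit 3 (remaining 24 ft³)
31 ft³ → storage unit 4 (remaining 19 ft³)
9 ft³ → storage unit 1 (remaining 2 ft³)
35 ft³ → storage unit 5 (remaining 15 ft³)
9 ft³ → storage unit 2 (remaining 15 ft³)
11 ft³ → storage unit 2 (remaining 4 ft³)
7 ft³ → storage unit 3 (remaining 17 ft³)

5 storage units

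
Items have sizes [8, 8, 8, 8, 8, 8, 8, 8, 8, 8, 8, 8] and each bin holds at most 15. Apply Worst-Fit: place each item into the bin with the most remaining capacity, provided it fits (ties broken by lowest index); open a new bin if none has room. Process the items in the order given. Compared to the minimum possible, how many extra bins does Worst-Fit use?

0

Worst-Fit: [8] [8] [8] [8] [8] [8] [8] [8] [8] [8] [8] [8] → 12 bins.
12 items exceed 7.5 (half the capacity), and no two of those can share a bin, so at least 12 bins are needed.
So 12 is already optimal.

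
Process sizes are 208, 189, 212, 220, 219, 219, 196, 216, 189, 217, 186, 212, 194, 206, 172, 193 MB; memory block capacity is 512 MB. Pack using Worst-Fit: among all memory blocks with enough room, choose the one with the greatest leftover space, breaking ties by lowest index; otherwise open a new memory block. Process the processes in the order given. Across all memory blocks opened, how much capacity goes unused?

memory block 1: place 208 MB, 304 MB left
memory block 1: place 189 MB, 115 MB left
memory block 2: place 212 MB, 300 MB left
memory block 2: place 220 MB, 80 MB left
memory block 3: place 219 MB, 293 MB left
memory block 3: place 219 MB, 74 MB left
memory block 4: place 196 MB, 316 MB left
memory block 4: place 216 MB, 100 MB left
memory block 5: place 189 MB, 323 MB left
memory block 5: place 217 MB, 106 MB left
memory block 6: place 186 MB, 326 MB left
memory block 6: place 212 MB, 114 MB left
memory block 7: place 194 MB, 318 MB left
memory block 7: place 206 MB, 112 MB left
memory block 8: place 172 MB, 340 MB left
memory block 8: place 193 MB, 147 MB left
8 memory blocks × 512 MB = 4096 MB; used 3248 MB; unused 848 MB.

848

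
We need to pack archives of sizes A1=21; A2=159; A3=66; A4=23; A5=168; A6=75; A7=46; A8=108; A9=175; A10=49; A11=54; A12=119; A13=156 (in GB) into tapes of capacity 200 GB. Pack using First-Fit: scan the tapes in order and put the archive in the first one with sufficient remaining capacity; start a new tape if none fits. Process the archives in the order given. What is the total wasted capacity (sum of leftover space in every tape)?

381

A1 (21 GB) → tape 1 (remaining 179 GB)
A2 (159 GB) → tape 1 (remaining 20 GB)
A3 (66 GB) → tape 2 (remaining 134 GB)
A4 (23 GB) → tape 2 (remaining 111 GB)
A5 (168 GB) → tape 3 (remaining 32 GB)
A6 (75 GB) → tape 2 (remaining 36 GB)
A7 (46 GB) → tape 4 (remaining 154 GB)
A8 (108 GB) → tape 4 (remaining 46 GB)
A9 (175 GB) → tape 5 (remaining 25 GB)
A10 (49 GB) → tape 6 (remaining 151 GB)
A11 (54 GB) → tape 6 (remaining 97 GB)
A12 (119 GB) → tape 7 (remaining 81 GB)
A13 (156 GB) → tape 8 (remaining 44 GB)
8 tapes × 200 GB = 1600 GB; used 1219 GB; unused 381 GB.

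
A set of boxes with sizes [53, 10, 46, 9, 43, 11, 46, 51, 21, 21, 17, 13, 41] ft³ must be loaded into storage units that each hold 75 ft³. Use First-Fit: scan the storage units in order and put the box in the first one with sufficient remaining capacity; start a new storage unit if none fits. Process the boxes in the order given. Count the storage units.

6 storage units

Put 53 ft³ in storage unit 1; 22 ft³ remain.
Put 10 ft³ in storage unit 1; 12 ft³ remain.
Put 46 ft³ in storage unit 2; 29 ft³ remain.
Put 9 ft³ in storage unit 1; 3 ft³ remain.
Put 43 ft³ in storage unit 3; 32 ft³ remain.
Put 11 ft³ in storage unit 2; 18 ft³ remain.
Put 46 ft³ in storage unit 4; 29 ft³ remain.
Put 51 ft³ in storage unit 5; 24 ft³ remain.
Put 21 ft³ in storage unit 3; 11 ft³ remain.
Put 21 ft³ in storage unit 4; 8 ft³ remain.
Put 17 ft³ in storage unit 2; 1 ft³ remain.
Put 13 ft³ in storage unit 5; 11 ft³ remain.
Put 41 ft³ in storage unit 6; 34 ft³ remain.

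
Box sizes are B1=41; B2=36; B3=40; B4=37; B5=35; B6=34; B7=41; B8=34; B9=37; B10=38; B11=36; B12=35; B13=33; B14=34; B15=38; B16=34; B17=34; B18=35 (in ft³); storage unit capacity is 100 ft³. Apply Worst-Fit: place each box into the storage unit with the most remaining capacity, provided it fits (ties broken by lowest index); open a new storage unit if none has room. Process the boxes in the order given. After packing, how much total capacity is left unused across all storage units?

storage unit 1: place B1 (41 ft³), 59 ft³ left
storage unit 1: place B2 (36 ft³), 23 ft³ left
storage unit 2: place B3 (40 ft³), 60 ft³ left
storage unit 2: place B4 (37 ft³), 23 ft³ left
storage unit 3: place B5 (35 ft³), 65 ft³ left
storage unit 3: place B6 (34 ft³), 31 ft³ left
storage unit 4: place B7 (41 ft³), 59 ft³ left
storage unit 4: place B8 (34 ft³), 25 ft³ left
storage unit 5: place B9 (37 ft³), 63 ft³ left
storage unit 5: place B10 (38 ft³), 25 ft³ left
storage unit 6: place B11 (36 ft³), 64 ft³ left
storage unit 6: place B12 (35 ft³), 29 ft³ left
storage unit 7: place B13 (33 ft³), 67 ft³ left
storage unit 7: place B14 (34 ft³), 33 ft³ left
storage unit 8: place B15 (38 ft³), 62 ft³ left
storage unit 8: place B16 (34 ft³), 28 ft³ left
storage unit 9: place B17 (34 ft³), 66 ft³ left
storage unit 9: place B18 (35 ft³), 31 ft³ left
9 storage units × 100 ft³ = 900 ft³; used 652 ft³; unused 248 ft³.

248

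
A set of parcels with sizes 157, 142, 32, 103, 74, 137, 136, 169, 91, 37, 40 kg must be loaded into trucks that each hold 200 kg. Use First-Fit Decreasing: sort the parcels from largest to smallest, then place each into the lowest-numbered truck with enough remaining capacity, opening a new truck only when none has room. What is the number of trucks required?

7

Sorted descending: 169, 157, 142, 137, 136, 103, 91, 74, 40, 37, 32.
169 kg → truck 1 (remaining 31 kg)
157 kg → truck 2 (remaining 43 kg)
142 kg → truck 3 (remaining 58 kg)
137 kg → truck 4 (remaining 63 kg)
136 kg → truck 5 (remaining 64 kg)
103 kg → truck 6 (remaining 97 kg)
91 kg → truck 6 (remaining 6 kg)
74 kg → truck 7 (remaining 126 kg)
40 kg → truck 2 (remaining 3 kg)
37 kg → truck 3 (remaining 21 kg)
32 kg → truck 4 (remaining 31 kg)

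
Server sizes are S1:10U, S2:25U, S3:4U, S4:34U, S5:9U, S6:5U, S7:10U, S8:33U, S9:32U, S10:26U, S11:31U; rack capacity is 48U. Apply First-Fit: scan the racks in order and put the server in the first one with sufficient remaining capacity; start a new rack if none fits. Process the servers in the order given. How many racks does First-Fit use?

6

Put S1 (10U) in rack 1; 38U remain.
Put S2 (25U) in rack 1; 13U remain.
Put S3 (4U) in rack 1; 9U remain.
Put S4 (34U) in rack 2; 14U remain.
Put S5 (9U) in rack 1; 0U remain.
Put S6 (5U) in rack 2; 9U remain.
Put S7 (10U) in rack 3; 38U remain.
Put S8 (33U) in rack 3; 5U remain.
Put S9 (32U) in rack 4; 16U remain.
Put S10 (26U) in rack 5; 22U remain.
Put S11 (31U) in rack 6; 17U remain.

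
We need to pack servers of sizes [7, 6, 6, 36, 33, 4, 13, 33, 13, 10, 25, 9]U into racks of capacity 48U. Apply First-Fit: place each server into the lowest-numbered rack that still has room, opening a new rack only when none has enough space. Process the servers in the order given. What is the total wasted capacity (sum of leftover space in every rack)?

45

7U → rack 1 (remaining 41U)
6U → rack 1 (remaining 35U)
6U → rack 1 (remaining 29U)
36U → rack 2 (remaining 12U)
33U → rack 3 (remaining 15U)
4U → rack 1 (remaining 25U)
13U → rack 1 (remaining 12U)
33U → rack 4 (remaining 15U)
13U → rack 3 (remaining 2U)
10U → rack 1 (remaining 2U)
25U → rack 5 (remaining 23U)
9U → rack 2 (remaining 3U)
5 racks × 48U = 240U; used 195U; unused 45U.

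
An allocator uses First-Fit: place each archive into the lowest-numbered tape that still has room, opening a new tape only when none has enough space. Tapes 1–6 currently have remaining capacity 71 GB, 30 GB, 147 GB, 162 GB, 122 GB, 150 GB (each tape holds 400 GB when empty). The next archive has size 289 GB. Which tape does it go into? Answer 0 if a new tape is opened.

No tape has ≥ 289 GB free, so a new tape is opened.

0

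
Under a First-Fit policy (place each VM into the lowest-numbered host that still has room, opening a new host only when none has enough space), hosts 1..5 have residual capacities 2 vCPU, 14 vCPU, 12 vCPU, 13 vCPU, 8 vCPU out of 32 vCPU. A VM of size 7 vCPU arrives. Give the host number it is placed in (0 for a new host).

2

Hosts with room: host 2 (14 vCPU), host 3 (12 vCPU), host 4 (13 vCPU), host 5 (8 vCPU).
The first with room is host 2.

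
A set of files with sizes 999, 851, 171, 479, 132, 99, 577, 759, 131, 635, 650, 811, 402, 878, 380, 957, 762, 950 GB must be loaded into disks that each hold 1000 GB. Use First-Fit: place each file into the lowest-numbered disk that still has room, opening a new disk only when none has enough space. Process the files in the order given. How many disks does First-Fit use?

Put 999 GB in disk 1; 1 GB remain.
Put 851 GB in disk 2; 149 GB remain.
Put 171 GB in disk 3; 829 GB remain.
Put 479 GB in disk 3; 350 GB remain.
Put 132 GB in disk 2; 17 GB remain.
Put 99 GB in disk 3; 251 GB remain.
Put 577 GB in disk 4; 423 GB remain.
Put 759 GB in disk 5; 241 GB remain.
Put 131 GB in disk 3; 120 GB remain.
Put 635 GB in disk 6; 365 GB remain.
Put 650 GB in disk 7; 350 GB remain.
Put 811 GB in disk 8; 189 GB remain.
Put 402 GB in disk 4; 21 GB remain.
Put 878 GB in disk 9; 122 GB remain.
Put 380 GB in disk 10; 620 GB remain.
Put 957 GB in disk 11; 43 GB remain.
Put 762 GB in disk 12; 238 GB remain.
Put 950 GB in disk 13; 50 GB remain.
Final disks: [999] [851,132] [171,479,99,131] [577,402] [759] [635] [650] [811] [878] [380] [957] [762] [950].

13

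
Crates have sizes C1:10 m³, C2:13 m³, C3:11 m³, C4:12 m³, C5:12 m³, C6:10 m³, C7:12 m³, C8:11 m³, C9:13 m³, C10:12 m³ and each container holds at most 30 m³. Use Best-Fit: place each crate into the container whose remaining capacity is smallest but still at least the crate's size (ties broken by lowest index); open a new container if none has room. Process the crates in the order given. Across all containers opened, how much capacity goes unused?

Put C1 (10 m³) in container 1; 20 m³ remain.
Put C2 (13 m³) in container 1; 7 m³ remain.
Put C3 (11 m³) in container 2; 19 m³ remain.
Put C4 (12 m³) in container 2; 7 m³ remain.
Put C5 (12 m³) in container 3; 18 m³ remain.
Put C6 (10 m³) in container 3; 8 m³ remain.
Put C7 (12 m³) in container 4; 18 m³ remain.
Put C8 (11 m³) in container 4; 7 m³ remain.
Put C9 (13 m³) in container 5; 17 m³ remain.
Put C10 (12 m³) in container 5; 5 m³ remain.
5 containers × 30 m³ = 150 m³; used 116 m³; unused 34 m³.

34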